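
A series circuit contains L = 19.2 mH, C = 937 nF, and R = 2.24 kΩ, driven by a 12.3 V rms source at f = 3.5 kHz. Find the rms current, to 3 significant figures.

5.42 mA

ω = 2πf = 21990 rad/s
X_L = ωL = 422 Ω
X_C = 1/(ωC) = 48.5 Ω
Net reactance X = X_L − X_C = 374 Ω
Z = 2240 + j374 Ω
|Z| = √(2240² + 374²) = 2270 Ω
I = V/|Z| = 12.3/2270 = 5.42 mA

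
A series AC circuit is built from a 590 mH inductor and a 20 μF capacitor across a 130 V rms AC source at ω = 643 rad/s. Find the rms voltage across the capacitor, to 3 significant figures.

33.5 V

X_L = ωL = 379 Ω
X_C = 1/(ωC) = 77.8 Ω
Net reactance X = X_L − X_C = 302 Ω
Z = j302 Ω
|Z| = √(0² + 302²) = 302 Ω
I = V/|Z| = 431 mA
V_C = I·|Z_C| = 0.431 × 77.8 = 33.5 V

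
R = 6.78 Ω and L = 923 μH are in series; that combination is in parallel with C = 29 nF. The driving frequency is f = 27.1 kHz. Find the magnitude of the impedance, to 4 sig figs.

ω = 2πf = 170300 rad/s
X_L = ωL = 157.2 Ω
X_C = 1/(ωC) = 202.5 Ω
Branch 1 (R+jX_L): Z₁ = 6.780 + j157.2 Ω, |Z₁| = 157.3 Ω
Branch 2 (−jX_C): Z₂ = −j202.5 Ω
Parallel: Z = Z₁Z₂/(Z₁+Z₂), |Z| = 694.8 Ω, ∠Z = 79.03°

694.8 Ω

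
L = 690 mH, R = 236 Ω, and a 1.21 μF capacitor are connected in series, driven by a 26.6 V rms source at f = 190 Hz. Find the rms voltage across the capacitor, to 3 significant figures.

68.2 V

ω = 2πf = 1194 rad/s
X_L = ωL = 824 Ω
X_C = 1/(ωC) = 692 Ω
Net reactance X = X_L − X_C = 131 Ω
Z = 236 + j131 Ω
|Z| = √(236² + 131²) = 270 Ω
I = V/|Z| = 98.5 mA
V_C = I·|Z_C| = 0.0985 × 692 = 68.2 V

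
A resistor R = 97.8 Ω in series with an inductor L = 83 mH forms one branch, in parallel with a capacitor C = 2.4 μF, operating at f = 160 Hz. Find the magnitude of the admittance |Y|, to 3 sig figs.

ω = 2πf = 1005 rad/s
X_L = ωL = 83.4 Ω
X_C = 1/(ωC) = 414 Ω
Branch 1 (R+jX_L): Z₁ = 97.8 + j83.4 Ω, |Z₁| = 129 Ω
Branch 2 (−jX_C): Z₂ = −j414 Ω
Parallel: Z = Z₁Z₂/(Z₁+Z₂), |Z| = 154 Ω, ∠Z = 24.0°
|Y| = 1/|Z| = 6.48 mS

6.48 mS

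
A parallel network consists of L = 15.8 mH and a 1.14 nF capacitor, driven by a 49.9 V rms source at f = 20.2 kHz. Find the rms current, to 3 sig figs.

ω = 2πf = 126900 rad/s
X_L = ωL = 2010 Ω
X_C = 1/(ωC) = 6910 Ω
Parallel: admittances add. Y = 1/(jωL) + jωC
Y = (0 − j0.000354) S
|Y| = 0.000354 S → |Z| = 1/|Y| = 2830 Ω, ∠Z = −∠Y = 90.0°
I = V/|Z| = 49.9/2830 = 17.7 mA

17.7 mA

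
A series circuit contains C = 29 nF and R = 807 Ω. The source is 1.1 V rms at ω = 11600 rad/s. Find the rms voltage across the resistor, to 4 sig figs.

X_C = 1/(ωC) = 2973 Ω
Z = 807.0 − j2973 Ω
|Z| = √(807.0² + 2973²) = 3080 Ω
I = V/|Z| = 357.1 μA
V_R = I·|Z_R| = 0.0003571 × 807.0 = 0.2882 V

0.2882 V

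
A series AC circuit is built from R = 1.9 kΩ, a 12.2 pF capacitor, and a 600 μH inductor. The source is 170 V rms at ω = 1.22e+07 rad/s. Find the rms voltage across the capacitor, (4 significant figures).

X_L = ωL = 7320 Ω
X_C = 1/(ωC) = 6719 Ω
Net reactance X = X_L − X_C = 601.4 Ω
Z = 1900 + j601.4 Ω
|Z| = √(1900² + 601.4²) = 1993 Ω
I = V/|Z| = 85.30 mA
V_C = I·|Z_C| = 0.08530 × 6719 = 573.1 V

573.1 V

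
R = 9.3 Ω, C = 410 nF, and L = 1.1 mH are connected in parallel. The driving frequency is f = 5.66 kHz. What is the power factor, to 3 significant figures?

ω = 2πf = 35560 rad/s
X_L = ωL = 39.1 Ω
X_C = 1/(ωC) = 68.6 Ω
Parallel: admittances add. Y = 1/R + 1/(jωL) + jωC
Y = (0.108 − j0.0110) S
|Y| = 0.108 S → |Z| = 1/|Y| = 9.25 Ω, ∠Z = −∠Y = 5.83°
cos φ = cos(5.83°) = 0.995

0.995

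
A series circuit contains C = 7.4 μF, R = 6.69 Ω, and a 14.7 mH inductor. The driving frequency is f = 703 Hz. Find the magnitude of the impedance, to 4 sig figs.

ω = 2πf = 4417 rad/s
X_L = ωL = 64.93 Ω
X_C = 1/(ωC) = 30.59 Ω
Net reactance X = X_L − X_C = 34.34 Ω
Z = 6.690 + j34.34 Ω
|Z| = √(6.690² + 34.34²) = 34.98 Ω

34.98 Ω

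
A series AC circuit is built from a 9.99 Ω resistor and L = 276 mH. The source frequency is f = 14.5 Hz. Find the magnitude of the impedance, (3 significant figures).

ω = 2πf = 91.11 rad/s
X_L = ωL = 25.1 Ω
Z = 9.99 + j25.1 Ω
|Z| = √(9.99² + 25.1²) = 27.1 Ω

27.1 Ω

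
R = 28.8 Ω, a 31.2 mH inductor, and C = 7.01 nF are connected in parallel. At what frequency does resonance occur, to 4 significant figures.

ω₀ = 1/√(LC) = 1/√(0.0312 × 7.01e-09) = 67620 rad/s
f₀ = ω₀/(2π) = 10.76 kHz

10.76 kHz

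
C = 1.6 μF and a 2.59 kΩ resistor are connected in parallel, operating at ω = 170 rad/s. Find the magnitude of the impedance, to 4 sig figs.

2117 Ω

X_C = 1/(ωC) = 3676 Ω
Parallel: admittances add. Y = 1/R + jωC
Y = (0.0003861 + j0.0002720) S
|Y| = 0.0004723 S → |Z| = 1/|Y| = 2117 Ω, ∠Z = −∠Y = -35.16°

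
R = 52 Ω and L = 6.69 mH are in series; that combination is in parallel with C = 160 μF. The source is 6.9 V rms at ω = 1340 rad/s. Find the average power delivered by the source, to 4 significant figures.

889.2 mW

X_L = ωL = 8.965 Ω
X_C = 1/(ωC) = 4.664 Ω
Branch 1 (R+jX_L): Z₁ = 52.00 + j8.965 Ω, |Z₁| = 52.77 Ω
Branch 2 (−jX_C): Z₂ = −j4.664 Ω
Parallel: Z = Z₁Z₂/(Z₁+Z₂), |Z| = 4.717 Ω, ∠Z = -84.95°
I = V/|Z| = 1.463 A
P = VI cos φ = 6.9 × 1.463 × cos(-84.95°) = 889.2 mW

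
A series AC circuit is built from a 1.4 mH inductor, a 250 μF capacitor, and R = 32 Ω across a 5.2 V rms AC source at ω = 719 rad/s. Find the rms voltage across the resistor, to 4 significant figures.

5.148 V

X_L = ωL = 1.007 Ω
X_C = 1/(ωC) = 5.563 Ω
Net reactance X = X_L − X_C = -4.557 Ω
Z = 32.00 − j4.557 Ω
|Z| = √(32.00² + 4.557²) = 32.32 Ω
I = V/|Z| = 160.9 mA
V_R = I·|Z_R| = 0.1609 × 32.00 = 5.148 V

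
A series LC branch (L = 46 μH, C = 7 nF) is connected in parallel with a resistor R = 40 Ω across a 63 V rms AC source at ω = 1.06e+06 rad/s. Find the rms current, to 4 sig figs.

1.737 A

X_L = ωL = 48.76 Ω
X_C = 1/(ωC) = 134.8 Ω
Branch 1: Z₁ = R = 40.00 Ω
Branch 2 (series LC): Z₂ = j(X_L − X_C) = −j86.01 Ω
Parallel: Z = Z₁Z₂/(Z₁+Z₂), |Z| = 36.27 Ω, ∠Z = -24.94°
I = V/|Z| = 63/36.27 = 1.737 A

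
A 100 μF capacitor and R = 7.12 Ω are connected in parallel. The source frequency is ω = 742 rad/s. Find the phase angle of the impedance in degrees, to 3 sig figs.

-27.8°

X_C = 1/(ωC) = 13.5 Ω
Parallel: admittances add. Y = 1/R + jωC
Y = (0.140 + j0.0742) S
|Y| = 0.159 S → |Z| = 1/|Y| = 6.30 Ω, ∠Z = −∠Y = -27.8°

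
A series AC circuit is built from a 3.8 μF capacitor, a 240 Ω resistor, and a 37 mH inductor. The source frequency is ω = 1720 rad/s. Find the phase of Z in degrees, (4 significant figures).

-20.42°

X_L = ωL = 63.64 Ω
X_C = 1/(ωC) = 153.0 Ω
Net reactance X = X_L − X_C = -89.36 Ω
Z = 240.0 − j89.36 Ω
|Z| = √(240.0² + 89.36²) = 256.1 Ω
∠Z = arctan(-89.36/240.0) = -20.42°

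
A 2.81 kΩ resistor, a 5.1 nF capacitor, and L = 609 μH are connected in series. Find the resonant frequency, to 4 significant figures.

ω₀ = 1/√(LC) = 1/√(0.000609 × 5.1e-09) = 567400 rad/s
f₀ = ω₀/(2π) = 90.31 kHz

90.31 kHz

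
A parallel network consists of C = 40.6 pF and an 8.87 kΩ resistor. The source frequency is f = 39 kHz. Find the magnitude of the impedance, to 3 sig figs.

ω = 2πf = 245000 rad/s
X_C = 1/(ωC) = 101000 Ω
Parallel: admittances add. Y = 1/R + jωC
Y = (0.000113 + j9.95e-06) S
|Y| = 0.000113 S → |Z| = 1/|Y| = 8840 Ω, ∠Z = −∠Y = -5.04°

8840 Ω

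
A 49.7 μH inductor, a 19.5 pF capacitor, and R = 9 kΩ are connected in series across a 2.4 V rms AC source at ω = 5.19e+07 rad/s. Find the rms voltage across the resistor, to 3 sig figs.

2.36 V

X_L = ωL = 2580 Ω
X_C = 1/(ωC) = 988 Ω
Net reactance X = X_L − X_C = 1590 Ω
Z = 9000 + j1590 Ω
|Z| = √(9000² + 1590²) = 9140 Ω
I = V/|Z| = 263 μA
V_R = I·|Z_R| = 0.000263 × 9000 = 2.36 V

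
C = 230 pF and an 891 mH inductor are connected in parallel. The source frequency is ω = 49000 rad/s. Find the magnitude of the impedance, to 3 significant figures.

X_L = ωL = 43700 Ω
X_C = 1/(ωC) = 88700 Ω
Parallel: admittances add. Y = 1/(jωL) + jωC
Y = (0 − j1.16e-05) S
|Y| = 1.16e-05 S → |Z| = 1/|Y| = 85900 Ω, ∠Z = −∠Y = 90.0°

85900 Ω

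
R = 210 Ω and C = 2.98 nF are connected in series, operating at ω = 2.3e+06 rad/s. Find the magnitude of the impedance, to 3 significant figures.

256 Ω

X_C = 1/(ωC) = 146 Ω
Z = 210 − j146 Ω
|Z| = √(210² + 146²) = 256 Ω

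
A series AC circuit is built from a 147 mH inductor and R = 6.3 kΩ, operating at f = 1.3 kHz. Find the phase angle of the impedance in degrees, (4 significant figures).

ω = 2πf = 8168 rad/s
X_L = ωL = 1201 Ω
Z = 6300 + j1201 Ω
|Z| = √(6300² + 1201²) = 6413 Ω
∠Z = arctan(1201/6300) = 10.79°

10.79°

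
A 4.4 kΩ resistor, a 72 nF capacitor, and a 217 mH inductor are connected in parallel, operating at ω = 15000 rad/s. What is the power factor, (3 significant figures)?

0.282

X_L = ωL = 3260 Ω
X_C = 1/(ωC) = 926 Ω
Parallel: admittances add. Y = 1/R + 1/(jωL) + jωC
Y = (0.000227 + j0.000773) S
|Y| = 0.000806 S → |Z| = 1/|Y| = 1240 Ω, ∠Z = −∠Y = -73.6°
cos φ = cos(-73.6°) = 0.282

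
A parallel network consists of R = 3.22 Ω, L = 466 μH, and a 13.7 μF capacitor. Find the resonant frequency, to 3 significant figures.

1.99 kHz

ω₀ = 1/√(LC) = 1/√(0.000466 × 1.37e-05) = 12520 rad/s
f₀ = ω₀/(2π) = 1.99 kHz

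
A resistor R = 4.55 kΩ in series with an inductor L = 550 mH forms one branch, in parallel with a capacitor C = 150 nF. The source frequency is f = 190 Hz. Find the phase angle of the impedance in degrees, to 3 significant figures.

ω = 2πf = 1194 rad/s
X_L = ωL = 657 Ω
X_C = 1/(ωC) = 5580 Ω
Branch 1 (R+jX_L): Z₁ = 4550 + j657 Ω, |Z₁| = 4600 Ω
Branch 2 (−jX_C): Z₂ = −j5580 Ω
Parallel: Z = Z₁Z₂/(Z₁+Z₂), |Z| = 3830 Ω, ∠Z = -34.5°

-34.5°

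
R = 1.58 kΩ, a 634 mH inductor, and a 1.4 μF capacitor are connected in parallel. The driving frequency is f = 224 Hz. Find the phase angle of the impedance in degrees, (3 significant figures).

ω = 2πf = 1407 rad/s
X_L = ωL = 892 Ω
X_C = 1/(ωC) = 508 Ω
Parallel: admittances add. Y = 1/R + 1/(jωL) + jωC
Y = (0.000633 + j0.000850) S
|Y| = 0.00106 S → |Z| = 1/|Y| = 944 Ω, ∠Z = −∠Y = -53.3°

-53.3°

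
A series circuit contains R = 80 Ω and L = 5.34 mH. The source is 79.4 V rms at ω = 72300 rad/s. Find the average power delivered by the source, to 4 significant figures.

X_L = ωL = 386.1 Ω
Z = 80.00 + j386.1 Ω
|Z| = √(80.00² + 386.1²) = 394.3 Ω
∠Z = arctan(386.1/80.00) = 78.29°
I = V/|Z| = 201.4 mA
P = VI cos φ = 79.4 × 0.2014 × cos(78.29°) = 3.244 W

3.244 W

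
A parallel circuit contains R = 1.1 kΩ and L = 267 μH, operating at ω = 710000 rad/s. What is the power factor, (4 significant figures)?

0.1698

X_L = ωL = 189.6 Ω
Parallel: admittances add. Y = 1/R + 1/(jωL)
Y = (0.0009091 − j0.005275) S
|Y| = 0.005353 S → |Z| = 1/|Y| = 186.8 Ω, ∠Z = −∠Y = 80.22°
cos φ = cos(80.22°) = 0.1698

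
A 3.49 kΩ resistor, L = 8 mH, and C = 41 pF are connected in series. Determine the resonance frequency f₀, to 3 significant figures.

278 kHz

ω₀ = 1/√(LC) = 1/√(0.008 × 4.1e-11) = 1.746e+06 rad/s
f₀ = ω₀/(2π) = 278 kHz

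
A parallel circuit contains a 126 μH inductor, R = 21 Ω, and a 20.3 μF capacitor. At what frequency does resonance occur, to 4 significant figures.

ω₀ = 1/√(LC) = 1/√(0.000126 × 2.03e-05) = 19770 rad/s
f₀ = ω₀/(2π) = 3.147 kHz

3.147 kHz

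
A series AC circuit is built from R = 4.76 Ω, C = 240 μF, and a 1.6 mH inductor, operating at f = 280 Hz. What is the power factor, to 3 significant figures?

ω = 2πf = 1759 rad/s
X_L = ωL = 2.81 Ω
X_C = 1/(ωC) = 2.37 Ω
Net reactance X = X_L − X_C = 0.446 Ω
Z = 4.76 + j0.446 Ω
|Z| = √(4.76² + 0.446²) = 4.78 Ω
∠Z = arctan(0.446/4.76) = 5.36°
cos φ = cos(5.36°) = 0.996

0.996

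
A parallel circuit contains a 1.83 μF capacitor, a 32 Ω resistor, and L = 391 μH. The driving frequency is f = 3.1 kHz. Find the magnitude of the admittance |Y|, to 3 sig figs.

ω = 2πf = 19480 rad/s
X_L = ωL = 7.62 Ω
X_C = 1/(ωC) = 28.1 Ω
Parallel: admittances add. Y = 1/R + 1/(jωL) + jωC
Y = (0.0312 − j0.0957) S
|Y| = 0.101 S → |Z| = 1/|Y| = 9.94 Ω, ∠Z = −∠Y = 71.9°

101 mS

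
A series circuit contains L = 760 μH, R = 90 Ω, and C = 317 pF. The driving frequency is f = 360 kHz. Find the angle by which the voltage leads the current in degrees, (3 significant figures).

ω = 2πf = 2.262e+06 rad/s
X_L = ωL = 1720 Ω
X_C = 1/(ωC) = 1390 Ω
Net reactance X = X_L − X_C = 324 Ω
Z = 90.0 + j324 Ω
|Z| = √(90.0² + 324²) = 337 Ω
∠Z = arctan(324/90.0) = 74.5°

74.5°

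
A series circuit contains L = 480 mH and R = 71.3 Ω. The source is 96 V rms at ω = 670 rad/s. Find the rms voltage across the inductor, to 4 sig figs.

X_L = ωL = 321.6 Ω
Z = 71.30 + j321.6 Ω
|Z| = √(71.30² + 321.6²) = 329.4 Ω
I = V/|Z| = 291.4 mA
V_L = I·|Z_L| = 0.2914 × 321.6 = 93.72 V

93.72 V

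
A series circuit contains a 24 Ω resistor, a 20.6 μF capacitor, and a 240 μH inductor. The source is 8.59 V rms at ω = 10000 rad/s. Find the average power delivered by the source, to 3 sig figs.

3.04 W

X_L = ωL = 2.40 Ω
X_C = 1/(ωC) = 4.85 Ω
Net reactance X = X_L − X_C = -2.45 Ω
Z = 24.0 − j2.45 Ω
|Z| = √(24.0² + 2.45²) = 24.1 Ω
∠Z = arctan(-2.45/24.0) = -5.84°
I = V/|Z| = 356 mA
P = VI cos φ = 8.59 × 0.356 × cos(-5.84°) = 3.04 W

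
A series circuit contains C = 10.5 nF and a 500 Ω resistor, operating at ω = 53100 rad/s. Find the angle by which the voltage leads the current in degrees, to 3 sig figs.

X_C = 1/(ωC) = 1790 Ω
Z = 500 − j1790 Ω
|Z| = √(500² + 1790²) = 1860 Ω
∠Z = arctan(-1790/500) = -74.4°

-74.4°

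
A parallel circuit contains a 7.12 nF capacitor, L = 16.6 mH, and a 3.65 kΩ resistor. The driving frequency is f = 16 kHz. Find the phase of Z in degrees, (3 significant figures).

ω = 2πf = 100500 rad/s
X_L = ωL = 1670 Ω
X_C = 1/(ωC) = 1400 Ω
Parallel: admittances add. Y = 1/R + 1/(jωL) + jωC
Y = (0.000274 + j0.000117) S
|Y| = 0.000298 S → |Z| = 1/|Y| = 3360 Ω, ∠Z = −∠Y = -23.0°

-23.0°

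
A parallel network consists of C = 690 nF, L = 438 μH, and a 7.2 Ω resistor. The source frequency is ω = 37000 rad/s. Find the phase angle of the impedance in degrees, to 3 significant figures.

X_L = ωL = 16.2 Ω
X_C = 1/(ωC) = 39.2 Ω
Parallel: admittances add. Y = 1/R + 1/(jωL) + jωC
Y = (0.139 − j0.0362) S
|Y| = 0.144 S → |Z| = 1/|Y| = 6.97 Ω, ∠Z = −∠Y = 14.6°

14.6°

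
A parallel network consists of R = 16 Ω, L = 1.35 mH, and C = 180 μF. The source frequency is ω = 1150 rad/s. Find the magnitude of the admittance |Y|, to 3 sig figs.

442 mS

X_L = ωL = 1.55 Ω
X_C = 1/(ωC) = 4.83 Ω
Parallel: admittances add. Y = 1/R + 1/(jωL) + jωC
Y = (0.0625 − j0.437) S
|Y| = 0.442 S → |Z| = 1/|Y| = 2.26 Ω, ∠Z = −∠Y = 81.9°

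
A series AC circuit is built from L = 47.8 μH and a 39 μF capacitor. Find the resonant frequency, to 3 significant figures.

ω₀ = 1/√(LC) = 1/√(4.78e-05 × 3.9e-05) = 23160 rad/s
f₀ = ω₀/(2π) = 3.69 kHz

3.69 kHz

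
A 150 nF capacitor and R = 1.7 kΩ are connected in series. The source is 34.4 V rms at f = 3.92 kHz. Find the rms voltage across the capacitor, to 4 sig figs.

ω = 2πf = 24630 rad/s
X_C = 1/(ωC) = 270.7 Ω
Z = 1700 − j270.7 Ω
|Z| = √(1700² + 270.7²) = 1721 Ω
I = V/|Z| = 19.98 mA
V_C = I·|Z_C| = 0.01998 × 270.7 = 5.409 V

5.409 V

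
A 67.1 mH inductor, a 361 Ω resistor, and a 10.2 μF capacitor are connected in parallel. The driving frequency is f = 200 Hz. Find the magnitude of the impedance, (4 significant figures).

ω = 2πf = 1257 rad/s
X_L = ωL = 84.32 Ω
X_C = 1/(ωC) = 78.02 Ω
Parallel: admittances add. Y = 1/R + 1/(jωL) + jωC
Y = (0.002770 + j0.0009582) S
|Y| = 0.002931 S → |Z| = 1/|Y| = 341.2 Ω, ∠Z = −∠Y = -19.08°

341.2 Ω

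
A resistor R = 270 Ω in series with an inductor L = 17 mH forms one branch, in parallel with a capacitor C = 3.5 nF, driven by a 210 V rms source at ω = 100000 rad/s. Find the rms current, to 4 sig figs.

X_L = ωL = 1700 Ω
X_C = 1/(ωC) = 2857 Ω
Branch 1 (R+jX_L): Z₁ = 270.0 + j1700 Ω, |Z₁| = 1721 Ω
Branch 2 (−jX_C): Z₂ = −j2857 Ω
Parallel: Z = Z₁Z₂/(Z₁+Z₂), |Z| = 4139 Ω, ∠Z = 67.84°
I = V/|Z| = 210/4139 = 50.74 mA

50.74 mA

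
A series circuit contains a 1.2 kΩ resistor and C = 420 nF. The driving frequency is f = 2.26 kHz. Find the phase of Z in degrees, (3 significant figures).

ω = 2πf = 14200 rad/s
X_C = 1/(ωC) = 168 Ω
Z = 1200 − j168 Ω
|Z| = √(1200² + 168²) = 1210 Ω
∠Z = arctan(-168/1200) = -7.95°

-7.95°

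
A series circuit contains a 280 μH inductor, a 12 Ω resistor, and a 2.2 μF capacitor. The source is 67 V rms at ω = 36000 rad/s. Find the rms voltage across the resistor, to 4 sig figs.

X_L = ωL = 10.08 Ω
X_C = 1/(ωC) = 12.63 Ω
Net reactance X = X_L − X_C = -2.546 Ω
Z = 12.00 − j2.546 Ω
|Z| = √(12.00² + 2.546²) = 12.27 Ω
I = V/|Z| = 5.462 A
V_R = I·|Z_R| = 5.462 × 12.00 = 65.54 V

65.54 V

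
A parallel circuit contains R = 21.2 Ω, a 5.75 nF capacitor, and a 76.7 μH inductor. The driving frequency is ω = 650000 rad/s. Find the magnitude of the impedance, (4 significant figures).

X_L = ωL = 49.85 Ω
X_C = 1/(ωC) = 267.6 Ω
Parallel: admittances add. Y = 1/R + 1/(jωL) + jωC
Y = (0.04717 − j0.01632) S
|Y| = 0.04991 S → |Z| = 1/|Y| = 20.03 Ω, ∠Z = −∠Y = 19.09°

20.03 Ω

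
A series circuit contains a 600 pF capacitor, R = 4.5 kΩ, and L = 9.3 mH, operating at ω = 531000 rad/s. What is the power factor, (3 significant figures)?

0.929

X_L = ωL = 4940 Ω
X_C = 1/(ωC) = 3140 Ω
Net reactance X = X_L − X_C = 1800 Ω
Z = 4500 + j1800 Ω
|Z| = √(4500² + 1800²) = 4850 Ω
∠Z = arctan(1800/4500) = 21.8°
cos φ = cos(21.8°) = 0.929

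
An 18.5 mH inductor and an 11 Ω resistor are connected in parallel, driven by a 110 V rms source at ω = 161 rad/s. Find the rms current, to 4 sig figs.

38.26 A

X_L = ωL = 2.978 Ω
Parallel: admittances add. Y = 1/R + 1/(jωL)
Y = (0.09091 − j0.3357) S
|Y| = 0.3478 S → |Z| = 1/|Y| = 2.875 Ω, ∠Z = −∠Y = 74.85°
I = V/|Z| = 110/2.875 = 38.26 A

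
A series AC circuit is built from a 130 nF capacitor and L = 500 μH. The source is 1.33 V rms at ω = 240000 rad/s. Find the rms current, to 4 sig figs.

15.12 mA

X_L = ωL = 120.0 Ω
X_C = 1/(ωC) = 32.05 Ω
Net reactance X = X_L − X_C = 87.95 Ω
Z = j87.95 Ω
|Z| = √(0² + 87.95²) = 87.95 Ω
I = V/|Z| = 1.33/87.95 = 15.12 mA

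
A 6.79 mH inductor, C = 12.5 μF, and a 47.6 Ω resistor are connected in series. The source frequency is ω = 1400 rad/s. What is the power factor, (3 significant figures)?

X_L = ωL = 9.51 Ω
X_C = 1/(ωC) = 57.1 Ω
Net reactance X = X_L − X_C = -47.6 Ω
Z = 47.6 − j47.6 Ω
|Z| = √(47.6² + 47.6²) = 67.3 Ω
∠Z = arctan(-47.6/47.6) = -45.0°
cos φ = cos(-45.0°) = 0.707

0.707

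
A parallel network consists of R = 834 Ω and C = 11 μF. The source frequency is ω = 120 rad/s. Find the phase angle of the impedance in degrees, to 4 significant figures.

X_C = 1/(ωC) = 757.6 Ω
Parallel: admittances add. Y = 1/R + jωC
Y = (0.001199 + j0.001320) S
|Y| = 0.001783 S → |Z| = 1/|Y| = 560.8 Ω, ∠Z = −∠Y = -47.75°

-47.75°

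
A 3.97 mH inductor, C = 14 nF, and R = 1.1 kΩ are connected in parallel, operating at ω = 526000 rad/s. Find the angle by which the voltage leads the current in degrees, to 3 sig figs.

-82.5°

X_L = ωL = 2090 Ω
X_C = 1/(ωC) = 136 Ω
Parallel: admittances add. Y = 1/R + 1/(jωL) + jωC
Y = (0.000909 + j0.00689) S
|Y| = 0.00694 S → |Z| = 1/|Y| = 144 Ω, ∠Z = −∠Y = -82.5°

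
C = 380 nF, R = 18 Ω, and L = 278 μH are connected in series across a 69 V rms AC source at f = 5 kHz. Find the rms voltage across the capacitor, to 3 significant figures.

74.9 V

ω = 2πf = 31420 rad/s
X_L = ωL = 8.73 Ω
X_C = 1/(ωC) = 83.8 Ω
Net reactance X = X_L − X_C = -75.0 Ω
Z = 18.0 − j75.0 Ω
|Z| = √(18.0² + 75.0²) = 77.2 Ω
I = V/|Z| = 894 mA
V_C = I·|Z_C| = 0.894 × 83.8 = 74.9 V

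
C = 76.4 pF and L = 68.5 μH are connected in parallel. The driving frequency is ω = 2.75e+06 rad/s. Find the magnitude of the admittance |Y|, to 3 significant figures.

5.10 mS

X_L = ωL = 188 Ω
X_C = 1/(ωC) = 4760 Ω
Parallel: admittances add. Y = 1/(jωL) + jωC
Y = (0 − j0.00510) S
|Y| = 0.00510 S → |Z| = 1/|Y| = 196 Ω, ∠Z = −∠Y = 90.0°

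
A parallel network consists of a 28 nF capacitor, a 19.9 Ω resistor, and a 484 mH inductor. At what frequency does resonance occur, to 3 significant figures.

ω₀ = 1/√(LC) = 1/√(0.484 × 2.8e-08) = 8590 rad/s
f₀ = ω₀/(2π) = 1.37 kHz

1.37 kHz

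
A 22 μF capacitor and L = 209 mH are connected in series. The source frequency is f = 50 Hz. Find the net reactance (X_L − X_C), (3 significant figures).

-79.0 Ω

ω = 2πf = 314.2 rad/s
X_L = ωL = 65.7 Ω
X_C = 1/(ωC) = 145 Ω
X = 65.7 − 145 = -79.0 Ω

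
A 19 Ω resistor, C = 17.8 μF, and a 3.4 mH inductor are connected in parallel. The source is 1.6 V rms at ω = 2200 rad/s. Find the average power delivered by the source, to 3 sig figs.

135 mW

X_L = ωL = 7.48 Ω
X_C = 1/(ωC) = 25.5 Ω
Parallel: admittances add. Y = 1/R + 1/(jωL) + jωC
Y = (0.0526 − j0.0945) S
|Y| = 0.108 S → |Z| = 1/|Y| = 9.24 Ω, ∠Z = −∠Y = 60.9°
I = V/|Z| = 173 mA
P = VI cos φ = 1.6 × 0.173 × cos(60.9°) = 135 mW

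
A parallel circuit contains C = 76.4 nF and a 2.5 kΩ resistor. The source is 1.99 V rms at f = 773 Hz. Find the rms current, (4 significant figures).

1.086 mA

ω = 2πf = 4857 rad/s
X_C = 1/(ωC) = 2695 Ω
Parallel: admittances add. Y = 1/R + jωC
Y = (0.0004000 + j0.0003711) S
|Y| = 0.0005456 S → |Z| = 1/|Y| = 1833 Ω, ∠Z = −∠Y = -42.85°
I = V/|Z| = 1.99/1833 = 1.086 mA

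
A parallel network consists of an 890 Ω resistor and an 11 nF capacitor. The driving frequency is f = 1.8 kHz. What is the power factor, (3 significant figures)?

0.994

ω = 2πf = 11310 rad/s
X_C = 1/(ωC) = 8040 Ω
Parallel: admittances add. Y = 1/R + jωC
Y = (0.00112 + j0.000124) S
|Y| = 0.00113 S → |Z| = 1/|Y| = 885 Ω, ∠Z = −∠Y = -6.32°
cos φ = cos(-6.32°) = 0.994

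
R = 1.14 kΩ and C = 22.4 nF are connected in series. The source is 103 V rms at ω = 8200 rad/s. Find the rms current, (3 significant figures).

X_C = 1/(ωC) = 5440 Ω
Z = 1140 − j5440 Ω
|Z| = √(1140² + 5440²) = 5560 Ω
I = V/|Z| = 103/5560 = 18.5 mA

18.5 mA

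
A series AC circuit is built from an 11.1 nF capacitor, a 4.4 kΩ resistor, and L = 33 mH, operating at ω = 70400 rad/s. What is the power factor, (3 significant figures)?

X_L = ωL = 2320 Ω
X_C = 1/(ωC) = 1280 Ω
Net reactance X = X_L − X_C = 1040 Ω
Z = 4400 + j1040 Ω
|Z| = √(4400² + 1040²) = 4520 Ω
∠Z = arctan(1040/4400) = 13.3°
cos φ = cos(13.3°) = 0.973

0.973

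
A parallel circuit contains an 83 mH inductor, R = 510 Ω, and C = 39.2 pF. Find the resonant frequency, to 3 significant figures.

ω₀ = 1/√(LC) = 1/√(0.083 × 3.92e-11) = 554400 rad/s
f₀ = ω₀/(2π) = 88.2 kHz

88.2 kHz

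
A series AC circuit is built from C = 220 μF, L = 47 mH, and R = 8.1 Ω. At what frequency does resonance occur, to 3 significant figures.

49.5 Hz

ω₀ = 1/√(LC) = 1/√(0.047 × 0.00022) = 311.0 rad/s
f₀ = ω₀/(2π) = 49.5 Hz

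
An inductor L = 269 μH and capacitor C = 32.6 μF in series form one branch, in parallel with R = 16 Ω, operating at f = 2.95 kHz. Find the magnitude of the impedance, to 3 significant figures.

3.26 Ω

ω = 2πf = 18540 rad/s
X_L = ωL = 4.99 Ω
X_C = 1/(ωC) = 1.65 Ω
Branch 1: Z₁ = R = 16.0 Ω
Branch 2 (series LC): Z₂ = j(X_L − X_C) = j3.33 Ω
Parallel: Z = Z₁Z₂/(Z₁+Z₂), |Z| = 3.26 Ω, ∠Z = 78.2°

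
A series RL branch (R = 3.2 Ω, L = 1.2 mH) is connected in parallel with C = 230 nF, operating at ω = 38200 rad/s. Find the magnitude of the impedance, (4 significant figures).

76.85 Ω

X_L = ωL = 45.84 Ω
X_C = 1/(ωC) = 113.8 Ω
Branch 1 (R+jX_L): Z₁ = 3.200 + j45.84 Ω, |Z₁| = 45.95 Ω
Branch 2 (−jX_C): Z₂ = −j113.8 Ω
Parallel: Z = Z₁Z₂/(Z₁+Z₂), |Z| = 76.85 Ω, ∠Z = 83.31°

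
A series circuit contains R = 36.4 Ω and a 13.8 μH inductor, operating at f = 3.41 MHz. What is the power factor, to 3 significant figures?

0.122

ω = 2πf = 2.143e+07 rad/s
X_L = ωL = 296 Ω
Z = 36.4 + j296 Ω
|Z| = √(36.4² + 296²) = 298 Ω
∠Z = arctan(296/36.4) = 83.0°
cos φ = cos(83.0°) = 0.122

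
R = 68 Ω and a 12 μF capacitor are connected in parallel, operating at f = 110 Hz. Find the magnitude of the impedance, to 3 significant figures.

59.2 Ω

ω = 2πf = 691.2 rad/s
X_C = 1/(ωC) = 121 Ω
Parallel: admittances add. Y = 1/R + jωC
Y = (0.0147 + j0.00829) S
|Y| = 0.0169 S → |Z| = 1/|Y| = 59.2 Ω, ∠Z = −∠Y = -29.4°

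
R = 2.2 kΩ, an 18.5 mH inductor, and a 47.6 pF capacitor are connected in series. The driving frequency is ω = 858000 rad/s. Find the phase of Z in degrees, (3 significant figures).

X_L = ωL = 15900 Ω
X_C = 1/(ωC) = 24500 Ω
Net reactance X = X_L − X_C = -8610 Ω
Z = 2200 − j8610 Ω
|Z| = √(2200² + 8610²) = 8890 Ω
∠Z = arctan(-8610/2200) = -75.7°

-75.7°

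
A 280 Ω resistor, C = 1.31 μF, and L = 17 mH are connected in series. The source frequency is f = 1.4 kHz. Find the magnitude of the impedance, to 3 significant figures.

ω = 2πf = 8796 rad/s
X_L = ωL = 150 Ω
X_C = 1/(ωC) = 86.8 Ω
Net reactance X = X_L − X_C = 62.8 Ω
Z = 280 + j62.8 Ω
|Z| = √(280² + 62.8²) = 287 Ω

287 Ω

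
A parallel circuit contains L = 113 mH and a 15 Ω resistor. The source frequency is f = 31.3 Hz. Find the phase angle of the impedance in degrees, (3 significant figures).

ω = 2πf = 196.7 rad/s
X_L = ωL = 22.2 Ω
Parallel: admittances add. Y = 1/R + 1/(jωL)
Y = (0.0667 − j0.0450) S
|Y| = 0.0804 S → |Z| = 1/|Y| = 12.4 Ω, ∠Z = −∠Y = 34.0°

34.0°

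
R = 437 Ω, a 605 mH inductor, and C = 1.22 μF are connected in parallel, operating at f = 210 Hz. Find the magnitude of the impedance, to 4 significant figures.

431.8 Ω

ω = 2πf = 1319 rad/s
X_L = ωL = 798.3 Ω
X_C = 1/(ωC) = 621.2 Ω
Parallel: admittances add. Y = 1/R + 1/(jωL) + jωC
Y = (0.002288 + j0.0003571) S
|Y| = 0.002316 S → |Z| = 1/|Y| = 431.8 Ω, ∠Z = −∠Y = -8.869°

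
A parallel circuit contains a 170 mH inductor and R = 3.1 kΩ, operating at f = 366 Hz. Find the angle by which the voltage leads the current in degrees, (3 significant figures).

ω = 2πf = 2300 rad/s
X_L = ωL = 391 Ω
Parallel: admittances add. Y = 1/R + 1/(jωL)
Y = (0.000323 − j0.00256) S
|Y| = 0.00258 S → |Z| = 1/|Y| = 388 Ω, ∠Z = −∠Y = 82.8°

82.8°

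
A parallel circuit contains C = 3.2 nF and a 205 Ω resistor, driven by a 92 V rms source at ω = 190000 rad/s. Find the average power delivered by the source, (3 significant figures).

41.3 W

X_C = 1/(ωC) = 1640 Ω
Parallel: admittances add. Y = 1/R + jωC
Y = (0.00488 + j0.000608) S
|Y| = 0.00492 S → |Z| = 1/|Y| = 203 Ω, ∠Z = −∠Y = -7.10°
I = V/|Z| = 452 mA
P = VI cos φ = 92 × 0.452 × cos(-7.10°) = 41.3 W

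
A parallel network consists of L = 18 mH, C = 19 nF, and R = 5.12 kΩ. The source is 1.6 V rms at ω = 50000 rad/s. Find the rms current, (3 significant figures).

405 μA

X_L = ωL = 900 Ω
X_C = 1/(ωC) = 1050 Ω
Parallel: admittances add. Y = 1/R + 1/(jωL) + jωC
Y = (0.000195 − j0.000161) S
|Y| = 0.000253 S → |Z| = 1/|Y| = 3950 Ω, ∠Z = −∠Y = 39.5°
I = V/|Z| = 1.6/3950 = 405 μA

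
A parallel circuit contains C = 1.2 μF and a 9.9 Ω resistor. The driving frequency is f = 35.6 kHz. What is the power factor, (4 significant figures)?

ω = 2πf = 223700 rad/s
X_C = 1/(ωC) = 3.726 Ω
Parallel: admittances add. Y = 1/R + jωC
Y = (0.1010 + j0.2684) S
|Y| = 0.2868 S → |Z| = 1/|Y| = 3.487 Ω, ∠Z = −∠Y = -69.38°
cos φ = cos(-69.38°) = 0.3522

0.3522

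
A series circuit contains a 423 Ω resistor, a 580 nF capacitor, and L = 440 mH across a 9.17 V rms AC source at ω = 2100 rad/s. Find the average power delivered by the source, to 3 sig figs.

X_L = ωL = 924 Ω
X_C = 1/(ωC) = 821 Ω
Net reactance X = X_L − X_C = 103 Ω
Z = 423 + j103 Ω
|Z| = √(423² + 103²) = 435 Ω
∠Z = arctan(103/423) = 13.7°
I = V/|Z| = 21.1 mA
P = VI cos φ = 9.17 × 0.0211 × cos(13.7°) = 188 mW

188 mW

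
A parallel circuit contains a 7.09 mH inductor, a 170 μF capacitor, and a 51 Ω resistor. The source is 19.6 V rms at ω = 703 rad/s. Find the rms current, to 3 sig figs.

1.64 A

X_L = ωL = 4.98 Ω
X_C = 1/(ωC) = 8.37 Ω
Parallel: admittances add. Y = 1/R + 1/(jωL) + jωC
Y = (0.0196 − j0.0811) S
|Y| = 0.0835 S → |Z| = 1/|Y| = 12.0 Ω, ∠Z = −∠Y = 76.4°
I = V/|Z| = 19.6/12.0 = 1.64 A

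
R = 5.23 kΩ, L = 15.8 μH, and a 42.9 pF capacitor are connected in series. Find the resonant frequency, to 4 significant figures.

ω₀ = 1/√(LC) = 1/√(1.58e-05 × 4.29e-11) = 3.841e+07 rad/s
f₀ = ω₀/(2π) = 6.113 MHz

6.113 MHz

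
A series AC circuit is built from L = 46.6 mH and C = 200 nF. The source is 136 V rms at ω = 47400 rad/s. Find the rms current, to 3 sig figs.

64.7 mA

X_L = ωL = 2210 Ω
X_C = 1/(ωC) = 105 Ω
Net reactance X = X_L − X_C = 2100 Ω
Z = j2100 Ω
|Z| = √(0² + 2100²) = 2100 Ω
I = V/|Z| = 136/2100 = 64.7 mA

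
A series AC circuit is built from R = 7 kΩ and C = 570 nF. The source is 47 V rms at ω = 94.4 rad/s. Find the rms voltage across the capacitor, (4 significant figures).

43.98 V

X_C = 1/(ωC) = 18580 Ω
Z = 7000 − j18580 Ω
|Z| = √(7000² + 18580²) = 19860 Ω
I = V/|Z| = 2.367 mA
V_C = I·|Z_C| = 0.002367 × 18580 = 43.98 V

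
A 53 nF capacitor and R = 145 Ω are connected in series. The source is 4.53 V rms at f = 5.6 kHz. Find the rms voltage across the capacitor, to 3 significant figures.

ω = 2πf = 35190 rad/s
X_C = 1/(ωC) = 536 Ω
Z = 145 − j536 Ω
|Z| = √(145² + 536²) = 555 Ω
I = V/|Z| = 8.15 mA
V_C = I·|Z_C| = 0.00815 × 536 = 4.37 V

4.37 V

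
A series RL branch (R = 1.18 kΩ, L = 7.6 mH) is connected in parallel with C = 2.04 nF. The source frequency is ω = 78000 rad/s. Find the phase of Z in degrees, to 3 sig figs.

15.0°

X_L = ωL = 593 Ω
X_C = 1/(ωC) = 6280 Ω
Branch 1 (R+jX_L): Z₁ = 1180 + j593 Ω, |Z₁| = 1320 Ω
Branch 2 (−jX_C): Z₂ = −j6280 Ω
Parallel: Z = Z₁Z₂/(Z₁+Z₂), |Z| = 1430 Ω, ∠Z = 15.0°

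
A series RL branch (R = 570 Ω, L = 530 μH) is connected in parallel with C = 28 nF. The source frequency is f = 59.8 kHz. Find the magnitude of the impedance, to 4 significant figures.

99.05 Ω

ω = 2πf = 375700 rad/s
X_L = ωL = 199.1 Ω
X_C = 1/(ωC) = 95.05 Ω
Branch 1 (R+jX_L): Z₁ = 570.0 + j199.1 Ω, |Z₁| = 603.8 Ω
Branch 2 (−jX_C): Z₂ = −j95.05 Ω
Parallel: Z = Z₁Z₂/(Z₁+Z₂), |Z| = 99.05 Ω, ∠Z = -81.09°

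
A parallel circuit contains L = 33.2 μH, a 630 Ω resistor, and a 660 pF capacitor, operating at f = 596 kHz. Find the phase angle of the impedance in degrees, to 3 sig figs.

74.1°

ω = 2πf = 3.745e+06 rad/s
X_L = ωL = 124 Ω
X_C = 1/(ωC) = 405 Ω
Parallel: admittances add. Y = 1/R + 1/(jωL) + jωC
Y = (0.00159 − j0.00557) S
|Y| = 0.00579 S → |Z| = 1/|Y| = 173 Ω, ∠Z = −∠Y = 74.1°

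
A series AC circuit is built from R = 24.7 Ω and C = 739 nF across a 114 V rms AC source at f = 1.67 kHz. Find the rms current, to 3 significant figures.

868 mA

ω = 2πf = 10490 rad/s
X_C = 1/(ωC) = 129 Ω
Z = 24.7 − j129 Ω
|Z| = √(24.7² + 129²) = 131 Ω
I = V/|Z| = 114/131 = 868 mA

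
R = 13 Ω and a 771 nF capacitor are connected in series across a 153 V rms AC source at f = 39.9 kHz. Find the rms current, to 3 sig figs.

ω = 2πf = 250700 rad/s
X_C = 1/(ωC) = 5.17 Ω
Z = 13.0 − j5.17 Ω
|Z| = √(13.0² + 5.17²) = 14.0 Ω
I = V/|Z| = 153/14.0 = 10.9 A

10.9 A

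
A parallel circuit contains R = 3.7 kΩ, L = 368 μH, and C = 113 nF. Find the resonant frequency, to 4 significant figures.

ω₀ = 1/√(LC) = 1/√(0.000368 × 1.13e-07) = 155100 rad/s
f₀ = ω₀/(2π) = 24.68 kHz

24.68 kHz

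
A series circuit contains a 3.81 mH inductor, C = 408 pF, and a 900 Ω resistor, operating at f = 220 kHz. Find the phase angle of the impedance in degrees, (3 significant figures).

ω = 2πf = 1.382e+06 rad/s
X_L = ωL = 5270 Ω
X_C = 1/(ωC) = 1770 Ω
Net reactance X = X_L − X_C = 3490 Ω
Z = 900 + j3490 Ω
|Z| = √(900² + 3490²) = 3610 Ω
∠Z = arctan(3490/900) = 75.6°

75.6°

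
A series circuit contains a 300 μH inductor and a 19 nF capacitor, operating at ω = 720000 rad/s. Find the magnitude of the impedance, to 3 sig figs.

X_L = ωL = 216 Ω
X_C = 1/(ωC) = 73.1 Ω
Net reactance X = X_L − X_C = 143 Ω
Z = j143 Ω
|Z| = √(0² + 143²) = 143 Ω

143 Ω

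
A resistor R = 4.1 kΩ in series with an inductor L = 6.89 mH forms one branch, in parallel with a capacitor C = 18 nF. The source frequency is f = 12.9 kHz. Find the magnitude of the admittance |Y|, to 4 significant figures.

1.446 mS

ω = 2πf = 81050 rad/s
X_L = ωL = 558.5 Ω
X_C = 1/(ωC) = 685.4 Ω
Branch 1 (R+jX_L): Z₁ = 4100 + j558.5 Ω, |Z₁| = 4138 Ω
Branch 2 (−jX_C): Z₂ = −j685.4 Ω
Parallel: Z = Z₁Z₂/(Z₁+Z₂), |Z| = 691.4 Ω, ∠Z = -80.47°
|Y| = 1/|Z| = 1.446 mS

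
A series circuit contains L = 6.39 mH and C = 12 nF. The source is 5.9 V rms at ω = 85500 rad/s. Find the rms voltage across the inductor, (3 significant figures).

X_L = ωL = 546 Ω
X_C = 1/(ωC) = 975 Ω
Net reactance X = X_L − X_C = -428 Ω
Z = − j428 Ω
|Z| = √(0² + 428²) = 428 Ω
I = V/|Z| = 13.8 mA
V_L = I·|Z_L| = 0.0138 × 546 = 7.53 V

7.53 V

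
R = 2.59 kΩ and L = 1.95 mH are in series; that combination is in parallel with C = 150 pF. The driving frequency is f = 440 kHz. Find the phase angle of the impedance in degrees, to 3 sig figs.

-74.7°

ω = 2πf = 2.765e+06 rad/s
X_L = ωL = 5390 Ω
X_C = 1/(ωC) = 2410 Ω
Branch 1 (R+jX_L): Z₁ = 2590 + j5390 Ω, |Z₁| = 5980 Ω
Branch 2 (−jX_C): Z₂ = −j2410 Ω
Parallel: Z = Z₁Z₂/(Z₁+Z₂), |Z| = 3650 Ω, ∠Z = -74.7°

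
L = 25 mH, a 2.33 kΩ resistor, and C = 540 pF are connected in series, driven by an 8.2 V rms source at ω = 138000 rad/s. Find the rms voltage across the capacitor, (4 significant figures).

X_L = ωL = 3450 Ω
X_C = 1/(ωC) = 13420 Ω
Net reactance X = X_L − X_C = -9969 Ω
Z = 2330 − j9969 Ω
|Z| = √(2330² + 9969²) = 10240 Ω
I = V/|Z| = 800.9 μA
V_C = I·|Z_C| = 0.0008009 × 13420 = 10.75 V

10.75 V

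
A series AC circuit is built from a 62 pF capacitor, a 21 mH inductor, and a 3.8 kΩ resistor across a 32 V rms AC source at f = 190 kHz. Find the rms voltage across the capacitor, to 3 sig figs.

ω = 2πf = 1.194e+06 rad/s
X_L = ωL = 25100 Ω
X_C = 1/(ωC) = 13500 Ω
Net reactance X = X_L − X_C = 11600 Ω
Z = 3800 + j11600 Ω
|Z| = √(3800² + 11600²) = 12200 Ω
I = V/|Z| = 2.63 mA
V_C = I·|Z_C| = 0.00263 × 13500 = 35.5 V

35.5 V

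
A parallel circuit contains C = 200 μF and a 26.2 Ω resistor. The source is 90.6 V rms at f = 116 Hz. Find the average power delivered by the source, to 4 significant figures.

313.3 W

ω = 2πf = 728.8 rad/s
X_C = 1/(ωC) = 6.860 Ω
Parallel: admittances add. Y = 1/R + jωC
Y = (0.03817 + j0.1458) S
|Y| = 0.1507 S → |Z| = 1/|Y| = 6.636 Ω, ∠Z = −∠Y = -75.33°
I = V/|Z| = 13.65 A
P = VI cos φ = 90.6 × 13.65 × cos(-75.33°) = 313.3 W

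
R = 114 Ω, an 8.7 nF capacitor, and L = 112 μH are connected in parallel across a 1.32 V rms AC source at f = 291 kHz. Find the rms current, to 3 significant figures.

ω = 2πf = 1.828e+06 rad/s
X_L = ωL = 205 Ω
X_C = 1/(ωC) = 62.9 Ω
Parallel: admittances add. Y = 1/R + 1/(jωL) + jωC
Y = (0.00877 + j0.0110) S
|Y| = 0.0141 S → |Z| = 1/|Y| = 71.0 Ω, ∠Z = −∠Y = -51.5°
I = V/|Z| = 1.32/71.0 = 18.6 mA

18.6 mA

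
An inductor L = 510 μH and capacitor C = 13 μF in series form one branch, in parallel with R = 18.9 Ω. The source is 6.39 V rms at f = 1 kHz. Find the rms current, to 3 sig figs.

784 mA

ω = 2πf = 6283 rad/s
X_L = ωL = 3.20 Ω
X_C = 1/(ωC) = 12.2 Ω
Branch 1: Z₁ = R = 18.9 Ω
Branch 2 (series LC): Z₂ = j(X_L − X_C) = −j9.04 Ω
Parallel: Z = Z₁Z₂/(Z₁+Z₂), |Z| = 8.15 Ω, ∠Z = -64.4°
I = V/|Z| = 6.39/8.15 = 784 mA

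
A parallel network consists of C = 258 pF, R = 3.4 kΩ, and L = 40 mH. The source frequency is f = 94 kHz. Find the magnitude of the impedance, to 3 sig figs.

3180 Ω

ω = 2πf = 590600 rad/s
X_L = ωL = 23600 Ω
X_C = 1/(ωC) = 6560 Ω
Parallel: admittances add. Y = 1/R + 1/(jωL) + jωC
Y = (0.000294 + j0.000110) S
|Y| = 0.000314 S → |Z| = 1/|Y| = 3180 Ω, ∠Z = −∠Y = -20.5°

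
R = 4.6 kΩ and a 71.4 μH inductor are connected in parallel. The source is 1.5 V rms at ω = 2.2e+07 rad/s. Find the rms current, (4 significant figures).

X_L = ωL = 1571 Ω
Parallel: admittances add. Y = 1/R + 1/(jωL)
Y = (0.0002174 − j0.0006366) S
|Y| = 0.0006727 S → |Z| = 1/|Y| = 1487 Ω, ∠Z = −∠Y = 71.15°
I = V/|Z| = 1.5/1487 = 1.009 mA

1.009 mA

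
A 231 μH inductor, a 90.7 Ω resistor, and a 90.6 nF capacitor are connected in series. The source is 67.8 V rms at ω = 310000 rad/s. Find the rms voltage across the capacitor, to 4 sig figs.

24.74 V

X_L = ωL = 71.61 Ω
X_C = 1/(ωC) = 35.60 Ω
Net reactance X = X_L − X_C = 36.01 Ω
Z = 90.70 + j36.01 Ω
|Z| = √(90.70² + 36.01²) = 97.59 Ω
I = V/|Z| = 694.8 mA
V_C = I·|Z_C| = 0.6948 × 35.60 = 24.74 V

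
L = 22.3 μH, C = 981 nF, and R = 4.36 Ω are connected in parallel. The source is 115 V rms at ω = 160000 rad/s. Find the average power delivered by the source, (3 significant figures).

X_L = ωL = 3.57 Ω
X_C = 1/(ωC) = 6.37 Ω
Parallel: admittances add. Y = 1/R + 1/(jωL) + jωC
Y = (0.229 − j0.123) S
|Y| = 0.260 S → |Z| = 1/|Y| = 3.84 Ω, ∠Z = −∠Y = 28.3°
I = V/|Z| = 29.9 A
P = VI cos φ = 115 × 29.9 × cos(28.3°) = 3.03 kW

3.03 kW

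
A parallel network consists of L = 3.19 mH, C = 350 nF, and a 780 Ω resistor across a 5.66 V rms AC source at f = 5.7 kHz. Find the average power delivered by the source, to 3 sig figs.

41.1 mW

ω = 2πf = 35810 rad/s
X_L = ωL = 114 Ω
X_C = 1/(ωC) = 79.8 Ω
Parallel: admittances add. Y = 1/R + 1/(jωL) + jωC
Y = (0.00128 + j0.00378) S
|Y| = 0.00399 S → |Z| = 1/|Y| = 250 Ω, ∠Z = −∠Y = -71.3°
I = V/|Z| = 22.6 mA
P = VI cos φ = 5.66 × 0.0226 × cos(-71.3°) = 41.1 mW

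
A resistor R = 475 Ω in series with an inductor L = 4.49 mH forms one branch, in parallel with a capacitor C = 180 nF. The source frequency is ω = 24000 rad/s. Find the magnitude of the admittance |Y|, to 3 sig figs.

4.35 mS

X_L = ωL = 108 Ω
X_C = 1/(ωC) = 231 Ω
Branch 1 (R+jX_L): Z₁ = 475 + j108 Ω, |Z₁| = 487 Ω
Branch 2 (−jX_C): Z₂ = −j231 Ω
Parallel: Z = Z₁Z₂/(Z₁+Z₂), |Z| = 230 Ω, ∠Z = -62.6°
|Y| = 1/|Z| = 4.35 mS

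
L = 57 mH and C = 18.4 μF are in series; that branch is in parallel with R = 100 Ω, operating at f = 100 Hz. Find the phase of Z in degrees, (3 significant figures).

ω = 2πf = 628.3 rad/s
X_L = ωL = 35.8 Ω
X_C = 1/(ωC) = 86.5 Ω
Branch 1: Z₁ = R = 100 Ω
Branch 2 (series LC): Z₂ = j(X_L − X_C) = −j50.7 Ω
Parallel: Z = Z₁Z₂/(Z₁+Z₂), |Z| = 45.2 Ω, ∠Z = -63.1°

-63.1°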